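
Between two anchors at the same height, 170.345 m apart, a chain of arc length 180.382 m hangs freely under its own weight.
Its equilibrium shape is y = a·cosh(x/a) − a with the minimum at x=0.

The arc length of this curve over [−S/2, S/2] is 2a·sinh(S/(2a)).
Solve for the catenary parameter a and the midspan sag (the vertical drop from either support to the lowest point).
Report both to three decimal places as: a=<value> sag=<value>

seed: a₀ = √(S³/(24(L−S))) = √(170.345³/(24·10.037)) = 143.247319
iter 1: u=0.594584  f(a)=+1.789e-01  f'(a)=-1.452e-01  a ← 143.247319 − (+1.789e-01/-1.452e-01) = 144.479952
iter 2: u=0.589511  f(a)=+2.336e-03  f'(a)=-1.414e-01  a ← 144.479952 − (+2.336e-03/-1.414e-01) = 144.496472
iter 3: u=0.589443  f(a)=+4.097e-07  f'(a)=-1.413e-01  a ← 144.496472 − (+4.097e-07/-1.413e-01) = 144.496475
iter 4: u=0.589443  f(a)=-2.842e-14  f'(a)=-1.413e-01  a ← 144.496475 − (-2.842e-14/-1.413e-01) = 144.496475
converged: |Δa| < 1e-12 after 4 iterations
sag = a·(cosh(S/(2a)) − 1) = 144.496475·(cosh(0.589443) − 1) = 25.837455
T_max/T_min = cosh(S/(2a)) = 1.178810

a=144.496 sag=25.837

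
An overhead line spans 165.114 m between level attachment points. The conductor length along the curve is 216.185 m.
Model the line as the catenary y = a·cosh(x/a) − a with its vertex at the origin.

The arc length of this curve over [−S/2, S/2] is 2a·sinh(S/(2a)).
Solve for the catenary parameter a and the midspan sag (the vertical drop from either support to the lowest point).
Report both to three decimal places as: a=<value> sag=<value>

a=63.234 sag=61.996

seed: a₀ = √(S³/(24(L−S))) = √(165.114³/(24·51.071)) = 60.601454
iter 1: u=1.362294  f(a)=+4.954e+00  f'(a)=-2.020e+00  a ← 60.601454 − (+4.954e+00/-2.020e+00) = 63.054202
iter 2: u=1.309302  f(a)=+3.166e-01  f'(a)=-1.769e+00  a ← 63.054202 − (+3.166e-01/-1.769e+00) = 63.233183
iter 3: u=1.305596  f(a)=+1.489e-03  f'(a)=-1.752e+00  a ← 63.233183 − (+1.489e-03/-1.752e+00) = 63.234033
iter 4: u=1.305579  f(a)=+3.326e-08  f'(a)=-1.752e+00  a ← 63.234033 − (+3.326e-08/-1.752e+00) = 63.234033
iter 5: u=1.305579  f(a)=+0.000e+00  f'(a)=-1.752e+00  a ← 63.234033 − (+0.000e+00/-1.752e+00) = 63.234033
converged: |Δa| < 1e-12 after 5 iterations
sag = a·(cosh(S/(2a)) − 1) = 63.234033·(cosh(1.305579) − 1) = 61.995882
T_max/T_min = cosh(S/(2a)) = 1.980420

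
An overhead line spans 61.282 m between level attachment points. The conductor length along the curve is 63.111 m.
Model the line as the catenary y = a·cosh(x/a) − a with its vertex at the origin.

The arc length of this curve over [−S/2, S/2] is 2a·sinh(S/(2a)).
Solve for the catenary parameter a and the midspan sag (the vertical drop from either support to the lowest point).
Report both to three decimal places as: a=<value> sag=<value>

a=72.730 sag=6.551

seed: a₀ = √(S³/(24(L−S))) = √(61.282³/(24·1.829)) = 72.408062
iter 1: u=0.423171  f(a)=+1.645e-02  f'(a)=-5.143e-02  a ← 72.408062 − (+1.645e-02/-5.143e-02) = 72.727844
iter 2: u=0.421310  f(a)=+1.096e-04  f'(a)=-5.075e-02  a ← 72.727844 − (+1.096e-04/-5.075e-02) = 72.730003
iter 3: u=0.421298  f(a)=+4.938e-09  f'(a)=-5.074e-02  a ← 72.730003 − (+4.938e-09/-5.074e-02) = 72.730003
iter 4: u=0.421298  f(a)=+0.000e+00  f'(a)=-5.074e-02  a ← 72.730003 − (+0.000e+00/-5.074e-02) = 72.730003
converged: |Δa| < 1e-12 after 4 iterations
sag = a·(cosh(S/(2a)) − 1) = 72.730003·(cosh(0.421298) − 1) = 6.550530
T_max/T_min = cosh(S/(2a)) = 1.090066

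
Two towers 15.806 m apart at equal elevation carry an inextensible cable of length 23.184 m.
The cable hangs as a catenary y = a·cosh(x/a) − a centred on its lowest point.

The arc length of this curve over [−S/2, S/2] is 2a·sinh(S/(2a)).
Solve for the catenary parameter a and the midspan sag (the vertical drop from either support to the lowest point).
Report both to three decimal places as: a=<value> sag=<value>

seed: a₀ = √(S³/(24(L−S))) = √(15.806³/(24·7.378)) = 4.722348
iter 1: u=1.673532  f(a)=+1.105e+00  f'(a)=-4.092e+00  a ← 4.722348 − (+1.105e+00/-4.092e+00) = 4.992340
iter 2: u=1.583025  f(a)=+1.018e-01  f'(a)=-3.370e+00  a ← 4.992340 − (+1.018e-01/-3.370e+00) = 5.022561
iter 3: u=1.573500  f(a)=+1.059e-03  f'(a)=-3.300e+00  a ← 5.022561 − (+1.059e-03/-3.300e+00) = 5.022882
iter 4: u=1.573399  f(a)=+1.172e-07  f'(a)=-3.299e+00  a ← 5.022882 − (+1.172e-07/-3.299e+00) = 5.022882
iter 5: u=1.573399  f(a)=+7.105e-15  f'(a)=-3.299e+00  a ← 5.022882 − (+7.105e-15/-3.299e+00) = 5.022882
converged: |Δa| < 1e-12 after 5 iterations
sag = a·(cosh(S/(2a)) − 1) = 5.022882·(cosh(1.573399) − 1) = 7.610558
T_max/T_min = cosh(S/(2a)) = 2.515177

a=5.023 sag=7.611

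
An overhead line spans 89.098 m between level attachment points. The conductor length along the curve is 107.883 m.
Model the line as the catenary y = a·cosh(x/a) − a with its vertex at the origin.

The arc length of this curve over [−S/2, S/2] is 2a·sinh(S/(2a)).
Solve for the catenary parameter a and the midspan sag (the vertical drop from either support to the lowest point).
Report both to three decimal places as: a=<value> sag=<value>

a=40.805 sag=26.832

seed: a₀ = √(S³/(24(L−S))) = √(89.098³/(24·18.785)) = 39.608711
iter 1: u=1.124727  f(a)=+1.225e+00  f'(a)=-1.074e+00  a ← 39.608711 − (+1.225e+00/-1.074e+00) = 40.748848
iter 2: u=1.093258  f(a)=+5.487e-02  f'(a)=-9.798e-01  a ← 40.748848 − (+5.487e-02/-9.798e-01) = 40.804845
iter 3: u=1.091758  f(a)=+1.216e-04  f'(a)=-9.754e-01  a ← 40.804845 − (+1.216e-04/-9.754e-01) = 40.804970
iter 4: u=1.091754  f(a)=+5.998e-10  f'(a)=-9.754e-01  a ← 40.804970 − (+5.998e-10/-9.754e-01) = 40.804970
iter 5: u=1.091754  f(a)=+0.000e+00  f'(a)=-9.754e-01  a ← 40.804970 − (+0.000e+00/-9.754e-01) = 40.804970
converged: |Δa| < 1e-12 after 5 iterations
sag = a·(cosh(S/(2a)) − 1) = 40.804970·(cosh(1.091754) − 1) = 26.831788
T_max/T_min = cosh(S/(2a)) = 1.657562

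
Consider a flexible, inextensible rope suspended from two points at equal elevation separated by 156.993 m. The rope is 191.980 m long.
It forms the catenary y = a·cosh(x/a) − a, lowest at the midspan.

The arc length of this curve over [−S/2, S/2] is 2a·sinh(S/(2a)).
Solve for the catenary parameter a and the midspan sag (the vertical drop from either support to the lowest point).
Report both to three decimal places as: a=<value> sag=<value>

seed: a₀ = √(S³/(24(L−S))) = √(156.993³/(24·34.987)) = 67.883068
iter 1: u=1.156349  f(a)=+2.415e+00  f'(a)=-1.175e+00  a ← 67.883068 − (+2.415e+00/-1.175e+00) = 69.937718
iter 2: u=1.122377  f(a)=+1.140e-01  f'(a)=-1.067e+00  a ← 69.937718 − (+1.140e-01/-1.067e+00) = 70.044562
iter 3: u=1.120665  f(a)=+2.818e-04  f'(a)=-1.062e+00  a ← 70.044562 − (+2.818e-04/-1.062e+00) = 70.044828
iter 4: u=1.120661  f(a)=+1.731e-09  f'(a)=-1.062e+00  a ← 70.044828 − (+1.731e-09/-1.062e+00) = 70.044828
iter 5: u=1.120661  f(a)=-2.842e-14  f'(a)=-1.062e+00  a ← 70.044828 − (-2.842e-14/-1.062e+00) = 70.044828
converged: |Δa| < 1e-12 after 5 iterations
sag = a·(cosh(S/(2a)) − 1) = 70.044828·(cosh(1.120661) − 1) = 48.784285
T_max/T_min = cosh(S/(2a)) = 1.696472

a=70.045 sag=48.784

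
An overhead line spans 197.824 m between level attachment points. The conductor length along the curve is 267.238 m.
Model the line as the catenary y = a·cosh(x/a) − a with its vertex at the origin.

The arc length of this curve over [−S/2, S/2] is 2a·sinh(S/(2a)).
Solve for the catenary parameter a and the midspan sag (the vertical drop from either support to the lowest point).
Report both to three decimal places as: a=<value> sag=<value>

seed: a₀ = √(S³/(24(L−S))) = √(197.824³/(24·69.414)) = 68.169375
iter 1: u=1.450974  f(a)=+7.684e+00  f'(a)=-2.499e+00  a ← 68.169375 − (+7.684e+00/-2.499e+00) = 71.244517
iter 2: u=1.388345  f(a)=+5.505e-01  f'(a)=-2.152e+00  a ← 71.244517 − (+5.505e-01/-2.152e+00) = 71.500295
iter 3: u=1.383379  f(a)=+3.308e-03  f'(a)=-2.127e+00  a ← 71.500295 − (+3.308e-03/-2.127e+00) = 71.501850
iter 4: u=1.383349  f(a)=+1.210e-07  f'(a)=-2.126e+00  a ← 71.501850 − (+1.210e-07/-2.126e+00) = 71.501850
iter 5: u=1.383349  f(a)=-5.684e-14  f'(a)=-2.126e+00  a ← 71.501850 − (-5.684e-14/-2.126e+00) = 71.501850
converged: |Δa| < 1e-12 after 5 iterations
sag = a·(cosh(S/(2a)) − 1) = 71.501850·(cosh(1.383349) − 1) = 80.045343
T_max/T_min = cosh(S/(2a)) = 2.119486

a=71.502 sag=80.045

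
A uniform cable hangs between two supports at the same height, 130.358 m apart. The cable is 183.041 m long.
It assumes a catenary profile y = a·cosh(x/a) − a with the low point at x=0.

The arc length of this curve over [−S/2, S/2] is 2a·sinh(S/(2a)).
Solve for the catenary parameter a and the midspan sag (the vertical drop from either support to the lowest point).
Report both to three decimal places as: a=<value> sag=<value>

seed: a₀ = √(S³/(24(L−S))) = √(130.358³/(24·52.683)) = 41.856765
iter 1: u=1.557192  f(a)=+6.769e+00  f'(a)=-3.183e+00  a ← 41.856765 − (+6.769e+00/-3.183e+00) = 43.983332
iter 2: u=1.481902  f(a)=+5.501e-01  f'(a)=-2.685e+00  a ← 43.983332 − (+5.501e-01/-2.685e+00) = 44.188201
iter 3: u=1.475032  f(a)=+4.342e-03  f'(a)=-2.643e+00  a ← 44.188201 − (+4.342e-03/-2.643e+00) = 44.189844
iter 4: u=1.474977  f(a)=+2.753e-07  f'(a)=-2.642e+00  a ← 44.189844 − (+2.753e-07/-2.642e+00) = 44.189845
iter 5: u=1.474977  f(a)=+2.842e-14  f'(a)=-2.642e+00  a ← 44.189845 − (+2.842e-14/-2.642e+00) = 44.189845
converged: |Δa| < 1e-12 after 5 iterations
sag = a·(cosh(S/(2a)) − 1) = 44.189845·(cosh(1.474977) − 1) = 57.440585
T_max/T_min = cosh(S/(2a)) = 2.299859

a=44.190 sag=57.441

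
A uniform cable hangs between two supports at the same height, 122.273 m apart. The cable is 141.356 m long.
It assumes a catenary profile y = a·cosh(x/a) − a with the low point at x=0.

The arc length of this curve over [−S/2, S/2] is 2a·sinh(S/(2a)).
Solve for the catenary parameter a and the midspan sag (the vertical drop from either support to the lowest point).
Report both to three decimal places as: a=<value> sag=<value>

seed: a₀ = √(S³/(24(L−S))) = √(122.273³/(24·19.083)) = 63.178150
iter 1: u=0.967684  f(a)=+9.137e-01  f'(a)=-6.626e-01  a ← 63.178150 − (+9.137e-01/-6.626e-01) = 64.557062
iter 2: u=0.947015  f(a)=+3.077e-02  f'(a)=-6.186e-01  a ← 64.557062 − (+3.077e-02/-6.186e-01) = 64.606797
iter 3: u=0.946286  f(a)=+3.759e-05  f'(a)=-6.171e-01  a ← 64.606797 − (+3.759e-05/-6.171e-01) = 64.606858
iter 4: u=0.946285  f(a)=+5.627e-11  f'(a)=-6.171e-01  a ← 64.606858 − (+5.627e-11/-6.171e-01) = 64.606858
iter 5: u=0.946285  f(a)=-2.842e-14  f'(a)=-6.171e-01  a ← 64.606858 − (-2.842e-14/-6.171e-01) = 64.606858
converged: |Δa| < 1e-12 after 5 iterations
sag = a·(cosh(S/(2a)) − 1) = 64.606858·(cosh(0.946285) − 1) = 31.150261
T_max/T_min = cosh(S/(2a)) = 1.482151

a=64.607 sag=31.150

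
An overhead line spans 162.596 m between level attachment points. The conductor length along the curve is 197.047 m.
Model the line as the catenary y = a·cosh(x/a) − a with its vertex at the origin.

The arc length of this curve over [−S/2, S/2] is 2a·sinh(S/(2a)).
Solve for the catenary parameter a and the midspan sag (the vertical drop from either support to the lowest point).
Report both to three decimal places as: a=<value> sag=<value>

a=74.292 sag=49.102

seed: a₀ = √(S³/(24(L−S))) = √(162.596³/(24·34.451)) = 72.103816
iter 1: u=1.127513  f(a)=+2.257e+00  f'(a)=-1.083e+00  a ← 72.103816 − (+2.257e+00/-1.083e+00) = 74.188668
iter 2: u=1.095828  f(a)=+1.016e-01  f'(a)=-9.872e-01  a ← 74.188668 − (+1.016e-01/-9.872e-01) = 74.291587
iter 3: u=1.094310  f(a)=+2.273e-04  f'(a)=-9.828e-01  a ← 74.291587 − (+2.273e-04/-9.828e-01) = 74.291819
iter 4: u=1.094306  f(a)=+1.144e-09  f'(a)=-9.828e-01  a ← 74.291819 − (+1.144e-09/-9.828e-01) = 74.291819
iter 5: u=1.094306  f(a)=+2.842e-14  f'(a)=-9.828e-01  a ← 74.291819 − (+2.842e-14/-9.828e-01) = 74.291819
converged: |Δa| < 1e-12 after 5 iterations
sag = a·(cosh(S/(2a)) − 1) = 74.291819·(cosh(1.094306) − 1) = 49.102486
T_max/T_min = cosh(S/(2a)) = 1.660941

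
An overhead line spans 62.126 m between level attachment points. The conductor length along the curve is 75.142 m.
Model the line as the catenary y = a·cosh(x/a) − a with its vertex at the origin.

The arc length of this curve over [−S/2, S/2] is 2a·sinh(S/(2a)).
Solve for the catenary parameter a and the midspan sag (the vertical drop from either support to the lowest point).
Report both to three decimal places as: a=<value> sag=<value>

seed: a₀ = √(S³/(24(L−S))) = √(62.126³/(24·13.016)) = 27.705481
iter 1: u=1.121186  f(a)=+8.430e-01  f'(a)=-1.063e+00  a ← 27.705481 − (+8.430e-01/-1.063e+00) = 28.498427
iter 2: u=1.089990  f(a)=+3.755e-02  f'(a)=-9.703e-01  a ← 28.498427 − (+3.755e-02/-9.703e-01) = 28.537121
iter 3: u=1.088512  f(a)=+8.217e-05  f'(a)=-9.661e-01  a ← 28.537121 − (+8.217e-05/-9.661e-01) = 28.537206
iter 4: u=1.088509  f(a)=+3.954e-10  f'(a)=-9.661e-01  a ← 28.537206 − (+3.954e-10/-9.661e-01) = 28.537206
iter 5: u=1.088509  f(a)=-1.421e-14  f'(a)=-9.661e-01  a ← 28.537206 − (-1.421e-14/-9.661e-01) = 28.537206
converged: |Δa| < 1e-12 after 5 iterations
sag = a·(cosh(S/(2a)) − 1) = 28.537206·(cosh(1.088509) − 1) = 18.642792
T_max/T_min = cosh(S/(2a)) = 1.653280

a=28.537 sag=18.643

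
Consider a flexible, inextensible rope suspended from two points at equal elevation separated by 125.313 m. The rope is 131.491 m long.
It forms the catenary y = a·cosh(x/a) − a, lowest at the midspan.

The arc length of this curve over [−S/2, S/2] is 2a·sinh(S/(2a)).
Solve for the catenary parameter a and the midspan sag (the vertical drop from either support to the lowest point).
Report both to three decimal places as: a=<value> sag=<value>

a=116.046 sag=17.330

seed: a₀ = √(S³/(24(L−S))) = √(125.313³/(24·6.178)) = 115.203220
iter 1: u=0.543878  f(a)=+9.202e-02  f'(a)=-1.105e-01  a ← 115.203220 − (+9.202e-02/-1.105e-01) = 116.036278
iter 2: u=0.539973  f(a)=+1.008e-03  f'(a)=-1.081e-01  a ← 116.036278 − (+1.008e-03/-1.081e-01) = 116.045604
iter 3: u=0.539930  f(a)=+1.238e-07  f'(a)=-1.080e-01  a ← 116.045604 − (+1.238e-07/-1.080e-01) = 116.045605
iter 4: u=0.539930  f(a)=+0.000e+00  f'(a)=-1.080e-01  a ← 116.045605 − (+0.000e+00/-1.080e-01) = 116.045605
converged: |Δa| < 1e-12 after 4 iterations
sag = a·(cosh(S/(2a)) − 1) = 116.045605·(cosh(0.539930) − 1) = 17.330004
T_max/T_min = cosh(S/(2a)) = 1.149338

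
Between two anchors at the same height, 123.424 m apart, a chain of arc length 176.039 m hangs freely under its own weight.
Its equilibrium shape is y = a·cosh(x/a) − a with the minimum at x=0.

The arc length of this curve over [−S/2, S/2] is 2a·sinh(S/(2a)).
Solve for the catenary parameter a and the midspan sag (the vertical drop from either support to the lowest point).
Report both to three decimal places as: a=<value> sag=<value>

seed: a₀ = √(S³/(24(L−S))) = √(123.424³/(24·52.615)) = 38.586823
iter 1: u=1.599302  f(a)=+7.154e+00  f'(a)=-3.491e+00  a ← 38.586823 − (+7.154e+00/-3.491e+00) = 40.635693
iter 2: u=1.518665  f(a)=+6.093e-01  f'(a)=-2.920e+00  a ← 40.635693 − (+6.093e-01/-2.920e+00) = 40.844353
iter 3: u=1.510907  f(a)=+5.328e-03  f'(a)=-2.869e+00  a ← 40.844353 − (+5.328e-03/-2.869e+00) = 40.846210
iter 4: u=1.510838  f(a)=+4.154e-07  f'(a)=-2.869e+00  a ← 40.846210 − (+4.154e-07/-2.869e+00) = 40.846210
iter 5: u=1.510838  f(a)=-2.842e-14  f'(a)=-2.869e+00  a ← 40.846210 − (-2.842e-14/-2.869e+00) = 40.846210
converged: |Δa| < 1e-12 after 5 iterations
sag = a·(cosh(S/(2a)) − 1) = 40.846210·(cosh(1.510838) − 1) = 56.189068
T_max/T_min = cosh(S/(2a)) = 2.375625

a=40.846 sag=56.189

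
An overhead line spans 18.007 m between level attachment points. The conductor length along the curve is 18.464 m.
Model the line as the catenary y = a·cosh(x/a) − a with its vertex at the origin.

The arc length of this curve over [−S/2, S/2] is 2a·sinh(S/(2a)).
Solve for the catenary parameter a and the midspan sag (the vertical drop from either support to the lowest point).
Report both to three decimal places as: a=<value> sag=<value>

seed: a₀ = √(S³/(24(L−S))) = √(18.007³/(24·0.457)) = 23.072695
iter 1: u=0.390223  f(a)=+3.492e-03  f'(a)=-4.022e-02  a ← 23.072695 − (+3.492e-03/-4.022e-02) = 23.159519
iter 2: u=0.388760  f(a)=+1.981e-05  f'(a)=-3.977e-02  a ← 23.159519 − (+1.981e-05/-3.977e-02) = 23.160017
iter 3: u=0.388752  f(a)=+6.456e-10  f'(a)=-3.976e-02  a ← 23.160017 − (+6.456e-10/-3.976e-02) = 23.160017
iter 4: u=0.388752  f(a)=+0.000e+00  f'(a)=-3.976e-02  a ← 23.160017 − (+0.000e+00/-3.976e-02) = 23.160017
converged: |Δa| < 1e-12 after 4 iterations
sag = a·(cosh(S/(2a)) − 1) = 23.160017·(cosh(0.388752) − 1) = 1.772215
T_max/T_min = cosh(S/(2a)) = 1.076520

a=23.160 sag=1.772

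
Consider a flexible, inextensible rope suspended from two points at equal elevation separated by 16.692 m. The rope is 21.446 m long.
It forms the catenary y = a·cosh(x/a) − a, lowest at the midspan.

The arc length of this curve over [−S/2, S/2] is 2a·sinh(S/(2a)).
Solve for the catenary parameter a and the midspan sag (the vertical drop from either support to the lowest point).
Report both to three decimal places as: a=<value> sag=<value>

a=6.641 sag=5.972

seed: a₀ = √(S³/(24(L−S))) = √(16.692³/(24·4.754)) = 6.384507
iter 1: u=1.307227  f(a)=+4.231e-01  f'(a)=-1.760e+00  a ← 6.384507 − (+4.231e-01/-1.760e+00) = 6.624948
iter 2: u=1.259783  f(a)=+2.508e-02  f'(a)=-1.557e+00  a ← 6.624948 − (+2.508e-02/-1.557e+00) = 6.641056
iter 3: u=1.256728  f(a)=+1.004e-04  f'(a)=-1.544e+00  a ← 6.641056 − (+1.004e-04/-1.544e+00) = 6.641121
iter 4: u=1.256715  f(a)=+1.622e-09  f'(a)=-1.544e+00  a ← 6.641121 − (+1.622e-09/-1.544e+00) = 6.641121
iter 5: u=1.256715  f(a)=-3.553e-15  f'(a)=-1.544e+00  a ← 6.641121 − (-3.553e-15/-1.544e+00) = 6.641121
converged: |Δa| < 1e-12 after 5 iterations
sag = a·(cosh(S/(2a)) − 1) = 6.641121·(cosh(1.256715) − 1) = 5.971857
T_max/T_min = cosh(S/(2a)) = 1.899224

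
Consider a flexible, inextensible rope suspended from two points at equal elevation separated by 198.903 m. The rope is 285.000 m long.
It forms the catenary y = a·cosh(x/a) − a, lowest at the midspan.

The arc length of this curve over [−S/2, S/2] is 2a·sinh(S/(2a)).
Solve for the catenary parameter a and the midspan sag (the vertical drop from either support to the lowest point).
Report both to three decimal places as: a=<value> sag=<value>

seed: a₀ = √(S³/(24(L−S))) = √(198.903³/(24·86.097)) = 61.710970
iter 1: u=1.611569  f(a)=+1.190e+01  f'(a)=-3.586e+00  a ← 61.710970 − (+1.190e+01/-3.586e+00) = 65.029063
iter 2: u=1.529339  f(a)=+1.027e+00  f'(a)=-2.991e+00  a ← 65.029063 − (+1.027e+00/-2.991e+00) = 65.372401
iter 3: u=1.521307  f(a)=+9.248e-03  f'(a)=-2.937e+00  a ← 65.372401 − (+9.248e-03/-2.937e+00) = 65.375550
iter 4: u=1.521234  f(a)=+7.649e-07  f'(a)=-2.937e+00  a ← 65.375550 − (+7.649e-07/-2.937e+00) = 65.375550
iter 5: u=1.521234  f(a)=+5.684e-14  f'(a)=-2.937e+00  a ← 65.375550 − (+5.684e-14/-2.937e+00) = 65.375550
converged: |Δa| < 1e-12 after 5 iterations
sag = a·(cosh(S/(2a)) − 1) = 65.375550·(cosh(1.521234) − 1) = 91.405229
T_max/T_min = cosh(S/(2a)) = 2.398156

a=65.376 sag=91.405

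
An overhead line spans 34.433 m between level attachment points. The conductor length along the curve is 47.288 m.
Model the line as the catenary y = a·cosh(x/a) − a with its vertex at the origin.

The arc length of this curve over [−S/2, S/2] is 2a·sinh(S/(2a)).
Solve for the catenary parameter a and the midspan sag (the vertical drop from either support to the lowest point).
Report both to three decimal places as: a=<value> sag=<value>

seed: a₀ = √(S³/(24(L−S))) = √(34.433³/(24·12.855)) = 11.503252
iter 1: u=1.496664  f(a)=+1.519e+00  f'(a)=-2.777e+00  a ← 11.503252 − (+1.519e+00/-2.777e+00) = 12.050158
iter 2: u=1.428737  f(a)=+1.150e-01  f'(a)=-2.371e+00  a ← 12.050158 − (+1.150e-01/-2.371e+00) = 12.098674
iter 3: u=1.423007  f(a)=+7.795e-04  f'(a)=-2.339e+00  a ← 12.098674 − (+7.795e-04/-2.339e+00) = 12.099008
iter 4: u=1.422968  f(a)=+3.632e-08  f'(a)=-2.339e+00  a ← 12.099008 − (+3.632e-08/-2.339e+00) = 12.099008
iter 5: u=1.422968  f(a)=-7.105e-15  f'(a)=-2.339e+00  a ← 12.099008 − (-7.105e-15/-2.339e+00) = 12.099008
converged: |Δa| < 1e-12 after 5 iterations
sag = a·(cosh(S/(2a)) − 1) = 12.099008·(cosh(1.422968) − 1) = 14.460825
T_max/T_min = cosh(S/(2a)) = 2.195208

a=12.099 sag=14.461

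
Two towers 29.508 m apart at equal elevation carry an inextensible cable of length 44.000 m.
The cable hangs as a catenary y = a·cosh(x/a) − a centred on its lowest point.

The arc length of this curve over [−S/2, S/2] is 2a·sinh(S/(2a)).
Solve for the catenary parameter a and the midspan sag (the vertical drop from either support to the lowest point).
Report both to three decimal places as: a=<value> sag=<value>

seed: a₀ = √(S³/(24(L−S))) = √(29.508³/(24·14.492)) = 8.594881
iter 1: u=1.716603  f(a)=+2.291e+00  f'(a)=-4.476e+00  a ← 8.594881 − (+2.291e+00/-4.476e+00) = 9.106741
iter 2: u=1.620119  f(a)=+2.206e-01  f'(a)=-3.652e+00  a ← 9.106741 − (+2.206e-01/-3.652e+00) = 9.167152
iter 3: u=1.609442  f(a)=+2.527e-03  f'(a)=-3.569e+00  a ← 9.167152 − (+2.527e-03/-3.569e+00) = 9.167860
iter 4: u=1.609318  f(a)=+3.400e-07  f'(a)=-3.568e+00  a ← 9.167860 − (+3.400e-07/-3.568e+00) = 9.167860
iter 5: u=1.609318  f(a)=+7.105e-15  f'(a)=-3.568e+00  a ← 9.167860 − (+7.105e-15/-3.568e+00) = 9.167860
converged: |Δa| < 1e-12 after 5 iterations
sag = a·(cosh(S/(2a)) − 1) = 9.167860·(cosh(1.609318) − 1) = 14.665932
T_max/T_min = cosh(S/(2a)) = 2.599712

a=9.168 sag=14.666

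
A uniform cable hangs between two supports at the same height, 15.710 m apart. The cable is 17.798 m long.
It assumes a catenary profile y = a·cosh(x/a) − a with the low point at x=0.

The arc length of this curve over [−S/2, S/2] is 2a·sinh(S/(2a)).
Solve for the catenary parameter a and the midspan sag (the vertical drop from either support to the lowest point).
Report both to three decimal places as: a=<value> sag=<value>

a=8.966 sag=3.666

seed: a₀ = √(S³/(24(L−S))) = √(15.710³/(24·2.088)) = 8.796166
iter 1: u=0.893003  f(a)=+8.485e-02  f'(a)=-5.137e-01  a ← 8.796166 − (+8.485e-02/-5.137e-01) = 8.961343
iter 2: u=0.876543  f(a)=+2.449e-03  f'(a)=-4.844e-01  a ← 8.961343 − (+2.449e-03/-4.844e-01) = 8.966399
iter 3: u=0.876048  f(a)=+2.175e-06  f'(a)=-4.836e-01  a ← 8.966399 − (+2.175e-06/-4.836e-01) = 8.966403
iter 4: u=0.876048  f(a)=+1.720e-12  f'(a)=-4.836e-01  a ← 8.966403 − (+1.720e-12/-4.836e-01) = 8.966403
converged: |Δa| < 1e-12 after 4 iterations
sag = a·(cosh(S/(2a)) − 1) = 8.966403·(cosh(0.876048) − 1) = 3.666434
T_max/T_min = cosh(S/(2a)) = 1.408908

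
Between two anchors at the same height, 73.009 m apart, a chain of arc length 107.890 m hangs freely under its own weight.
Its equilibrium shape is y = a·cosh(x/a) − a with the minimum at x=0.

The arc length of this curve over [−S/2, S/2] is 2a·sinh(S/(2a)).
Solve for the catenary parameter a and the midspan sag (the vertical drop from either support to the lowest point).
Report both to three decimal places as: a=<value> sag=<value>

seed: a₀ = √(S³/(24(L−S))) = √(73.009³/(24·34.881)) = 21.560782
iter 1: u=1.693097  f(a)=+5.355e+00  f'(a)=-4.263e+00  a ← 21.560782 − (+5.355e+00/-4.263e+00) = 22.816772
iter 2: u=1.599898  f(a)=+5.035e-01  f'(a)=-3.496e+00  a ← 22.816772 − (+5.035e-01/-3.496e+00) = 22.960808
iter 3: u=1.589861  f(a)=+5.474e-03  f'(a)=-3.420e+00  a ← 22.960808 − (+5.474e-03/-3.420e+00) = 22.962409
iter 4: u=1.589750  f(a)=+6.624e-07  f'(a)=-3.420e+00  a ← 22.962409 − (+6.624e-07/-3.420e+00) = 22.962409
iter 5: u=1.589750  f(a)=+1.421e-14  f'(a)=-3.420e+00  a ← 22.962409 − (+1.421e-14/-3.420e+00) = 22.962409
converged: |Δa| < 1e-12 after 5 iterations
sag = a·(cosh(S/(2a)) − 1) = 22.962409·(cosh(1.589750) − 1) = 35.666383
T_max/T_min = cosh(S/(2a)) = 2.553251

a=22.962 sag=35.666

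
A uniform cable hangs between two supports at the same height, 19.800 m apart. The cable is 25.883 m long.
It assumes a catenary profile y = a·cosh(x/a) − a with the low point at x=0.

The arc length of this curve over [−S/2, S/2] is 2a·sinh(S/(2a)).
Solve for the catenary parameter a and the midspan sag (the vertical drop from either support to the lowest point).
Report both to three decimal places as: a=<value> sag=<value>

seed: a₀ = √(S³/(24(L−S))) = √(19.800³/(24·6.083)) = 7.291775
iter 1: u=1.357694  f(a)=+5.859e-01  f'(a)=-1.997e+00  a ← 7.291775 − (+5.859e-01/-1.997e+00) = 7.585169
iter 2: u=1.305179  f(a)=+3.722e-02  f'(a)=-1.751e+00  a ← 7.585169 − (+3.722e-02/-1.751e+00) = 7.606429
iter 3: u=1.301531  f(a)=+1.727e-04  f'(a)=-1.734e+00  a ← 7.606429 − (+1.727e-04/-1.734e+00) = 7.606529
iter 4: u=1.301514  f(a)=+3.757e-09  f'(a)=-1.734e+00  a ← 7.606529 − (+3.757e-09/-1.734e+00) = 7.606529
iter 5: u=1.301514  f(a)=+0.000e+00  f'(a)=-1.734e+00  a ← 7.606529 − (+0.000e+00/-1.734e+00) = 7.606529
converged: |Δa| < 1e-12 after 5 iterations
sag = a·(cosh(S/(2a)) − 1) = 7.606529·(cosh(1.301514) − 1) = 7.404857
T_max/T_min = cosh(S/(2a)) = 1.973487

a=7.607 sag=7.405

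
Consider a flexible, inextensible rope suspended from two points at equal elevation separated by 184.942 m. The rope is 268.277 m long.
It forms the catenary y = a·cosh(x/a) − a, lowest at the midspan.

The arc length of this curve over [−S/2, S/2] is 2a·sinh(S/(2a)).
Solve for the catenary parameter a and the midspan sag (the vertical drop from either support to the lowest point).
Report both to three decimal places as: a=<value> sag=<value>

seed: a₀ = √(S³/(24(L−S))) = √(184.942³/(24·83.335)) = 56.238533
iter 1: u=1.644264  f(a)=+1.202e+01  f'(a)=-3.846e+00  a ← 56.238533 − (+1.202e+01/-3.846e+00) = 59.363229
iter 2: u=1.557715  f(a)=+1.074e+00  f'(a)=-3.187e+00  a ← 59.363229 − (+1.074e+00/-3.187e+00) = 59.700370
iter 3: u=1.548918  f(a)=+1.045e-02  f'(a)=-3.125e+00  a ← 59.700370 − (+1.045e-02/-3.125e+00) = 59.703713
iter 4: u=1.548832  f(a)=+1.009e-06  f'(a)=-3.124e+00  a ← 59.703713 − (+1.009e-06/-3.124e+00) = 59.703713
iter 5: u=1.548832  f(a)=+0.000e+00  f'(a)=-3.124e+00  a ← 59.703713 − (+0.000e+00/-3.124e+00) = 59.703713
converged: |Δa| < 1e-12 after 5 iterations
sag = a·(cosh(S/(2a)) − 1) = 59.703713·(cosh(1.548832) − 1) = 87.121593
T_max/T_min = cosh(S/(2a)) = 2.459232

a=59.704 sag=87.122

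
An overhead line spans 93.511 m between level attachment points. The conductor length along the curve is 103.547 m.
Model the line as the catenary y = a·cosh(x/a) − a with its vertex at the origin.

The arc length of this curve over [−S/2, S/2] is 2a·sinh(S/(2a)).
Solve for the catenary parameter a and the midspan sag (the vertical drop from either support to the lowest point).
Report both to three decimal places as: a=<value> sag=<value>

a=59.181 sag=19.450

seed: a₀ = √(S³/(24(L−S))) = √(93.511³/(24·10.036)) = 58.265047
iter 1: u=0.802462  f(a)=+3.281e-01  f'(a)=-3.672e-01  a ← 58.265047 − (+3.281e-01/-3.672e-01) = 59.158663
iter 2: u=0.790341  f(a)=+7.701e-03  f'(a)=-3.501e-01  a ← 59.158663 − (+7.701e-03/-3.501e-01) = 59.180658
iter 3: u=0.790047  f(a)=+4.468e-06  f'(a)=-3.497e-01  a ← 59.180658 − (+4.468e-06/-3.497e-01) = 59.180671
iter 4: u=0.790047  f(a)=+1.506e-12  f'(a)=-3.497e-01  a ← 59.180671 − (+1.506e-12/-3.497e-01) = 59.180671
converged: |Δa| < 1e-12 after 4 iterations
sag = a·(cosh(S/(2a)) − 1) = 59.180671·(cosh(0.790047) − 1) = 19.450411
T_max/T_min = cosh(S/(2a)) = 1.328662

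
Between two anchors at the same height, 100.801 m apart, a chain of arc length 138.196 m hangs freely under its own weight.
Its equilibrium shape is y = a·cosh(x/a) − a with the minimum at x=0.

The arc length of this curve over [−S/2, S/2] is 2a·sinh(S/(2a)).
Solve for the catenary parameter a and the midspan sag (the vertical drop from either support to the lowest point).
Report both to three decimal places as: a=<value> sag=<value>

a=35.521 sag=42.172

seed: a₀ = √(S³/(24(L−S))) = √(100.801³/(24·37.395)) = 33.781962
iter 1: u=1.491935  f(a)=+4.389e+00  f'(a)=-2.748e+00  a ← 33.781962 − (+4.389e+00/-2.748e+00) = 35.379528
iter 2: u=1.424567  f(a)=+3.306e-01  f'(a)=-2.348e+00  a ← 35.379528 − (+3.306e-01/-2.348e+00) = 35.520321
iter 3: u=1.418920  f(a)=+2.213e-03  f'(a)=-2.317e+00  a ← 35.520321 − (+2.213e-03/-2.317e+00) = 35.521276
iter 4: u=1.418882  f(a)=+1.006e-07  f'(a)=-2.316e+00  a ← 35.521276 − (+1.006e-07/-2.316e+00) = 35.521277
iter 5: u=1.418882  f(a)=-5.684e-14  f'(a)=-2.316e+00  a ← 35.521277 − (-5.684e-14/-2.316e+00) = 35.521277
converged: |Δa| < 1e-12 after 5 iterations
sag = a·(cosh(S/(2a)) − 1) = 35.521277·(cosh(1.418882) − 1) = 42.172318
T_max/T_min = cosh(S/(2a)) = 2.187241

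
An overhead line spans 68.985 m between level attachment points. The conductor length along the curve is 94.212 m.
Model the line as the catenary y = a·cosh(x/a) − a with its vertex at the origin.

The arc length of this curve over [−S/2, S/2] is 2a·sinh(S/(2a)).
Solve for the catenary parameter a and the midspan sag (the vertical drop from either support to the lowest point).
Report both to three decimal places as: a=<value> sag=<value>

a=24.469 sag=28.613

seed: a₀ = √(S³/(24(L−S))) = √(68.985³/(24·25.227)) = 23.285930
iter 1: u=1.481259  f(a)=+2.917e+00  f'(a)=-2.681e+00  a ← 23.285930 − (+2.917e+00/-2.681e+00) = 24.373852
iter 2: u=1.415144  f(a)=+2.169e-01  f'(a)=-2.296e+00  a ← 24.373852 − (+2.169e-01/-2.296e+00) = 24.468310
iter 3: u=1.409681  f(a)=+1.412e-03  f'(a)=-2.266e+00  a ← 24.468310 − (+1.412e-03/-2.266e+00) = 24.468933
iter 4: u=1.409645  f(a)=+6.068e-08  f'(a)=-2.266e+00  a ← 24.468933 − (+6.068e-08/-2.266e+00) = 24.468933
iter 5: u=1.409645  f(a)=-1.421e-14  f'(a)=-2.266e+00  a ← 24.468933 − (-1.421e-14/-2.266e+00) = 24.468933
converged: |Δa| < 1e-12 after 5 iterations
sag = a·(cosh(S/(2a)) − 1) = 24.468933·(cosh(1.409645) − 1) = 28.613116
T_max/T_min = cosh(S/(2a)) = 2.169365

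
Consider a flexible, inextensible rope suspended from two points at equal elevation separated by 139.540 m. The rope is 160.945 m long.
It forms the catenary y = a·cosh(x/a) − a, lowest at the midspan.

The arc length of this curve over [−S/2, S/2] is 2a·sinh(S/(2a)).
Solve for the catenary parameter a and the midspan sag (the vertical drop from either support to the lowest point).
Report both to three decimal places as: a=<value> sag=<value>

seed: a₀ = √(S³/(24(L−S))) = √(139.540³/(24·21.405)) = 72.725186
iter 1: u=0.959365  f(a)=+1.007e+00  f'(a)=-6.446e-01  a ← 72.725186 − (+1.007e+00/-6.446e-01) = 74.287135
iter 2: u=0.939194  f(a)=+3.335e-02  f'(a)=-6.026e-01  a ← 74.287135 − (+3.335e-02/-6.026e-01) = 74.342486
iter 3: u=0.938494  f(a)=+3.937e-05  f'(a)=-6.012e-01  a ← 74.342486 − (+3.937e-05/-6.012e-01) = 74.342551
iter 4: u=0.938493  f(a)=+5.502e-11  f'(a)=-6.012e-01  a ← 74.342551 − (+5.502e-11/-6.012e-01) = 74.342551
iter 5: u=0.938493  f(a)=+0.000e+00  f'(a)=-6.012e-01  a ← 74.342551 − (+0.000e+00/-6.012e-01) = 74.342551
converged: |Δa| < 1e-12 after 5 iterations
sag = a·(cosh(S/(2a)) − 1) = 74.342551·(cosh(0.938493) − 1) = 35.214001
T_max/T_min = cosh(S/(2a)) = 1.473672

a=74.343 sag=35.214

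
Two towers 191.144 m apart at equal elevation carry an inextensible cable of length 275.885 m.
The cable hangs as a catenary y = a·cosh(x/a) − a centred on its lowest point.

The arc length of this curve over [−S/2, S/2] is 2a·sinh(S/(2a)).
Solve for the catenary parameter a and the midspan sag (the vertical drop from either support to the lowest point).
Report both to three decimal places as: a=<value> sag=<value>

a=62.156 sag=89.143

seed: a₀ = √(S³/(24(L−S))) = √(191.144³/(24·84.741)) = 58.598782
iter 1: u=1.630955  f(a)=+1.201e+01  f'(a)=-3.738e+00  a ← 58.598782 − (+1.201e+01/-3.738e+00) = 61.811787
iter 2: u=1.546178  f(a)=+1.059e+00  f'(a)=-3.106e+00  a ← 61.811787 − (+1.059e+00/-3.106e+00) = 62.152636
iter 3: u=1.537698  f(a)=+9.980e-03  f'(a)=-3.048e+00  a ← 62.152636 − (+9.980e-03/-3.048e+00) = 62.155911
iter 4: u=1.537617  f(a)=+9.054e-07  f'(a)=-3.047e+00  a ← 62.155911 − (+9.054e-07/-3.047e+00) = 62.155911
iter 5: u=1.537617  f(a)=+0.000e+00  f'(a)=-3.047e+00  a ← 62.155911 − (+0.000e+00/-3.047e+00) = 62.155911
converged: |Δa| < 1e-12 after 5 iterations
sag = a·(cosh(S/(2a)) − 1) = 62.155911·(cosh(1.537617) − 1) = 89.143430
T_max/T_min = cosh(S/(2a)) = 2.434191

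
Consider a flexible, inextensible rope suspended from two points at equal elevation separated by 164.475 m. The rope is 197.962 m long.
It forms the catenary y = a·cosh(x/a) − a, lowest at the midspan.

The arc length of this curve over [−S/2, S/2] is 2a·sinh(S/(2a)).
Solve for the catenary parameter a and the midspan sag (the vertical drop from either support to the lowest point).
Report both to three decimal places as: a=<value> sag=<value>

seed: a₀ = √(S³/(24(L−S))) = √(164.475³/(24·33.487)) = 74.405682
iter 1: u=1.105258  f(a)=+2.106e+00  f'(a)=-1.015e+00  a ← 74.405682 − (+2.106e+00/-1.015e+00) = 76.480482
iter 2: u=1.075274  f(a)=+9.130e-02  f'(a)=-9.287e-01  a ← 76.480482 − (+9.130e-02/-9.287e-01) = 76.578788
iter 3: u=1.073894  f(a)=+1.888e-04  f'(a)=-9.249e-01  a ← 76.578788 − (+1.888e-04/-9.249e-01) = 76.578992
iter 4: u=1.073891  f(a)=+8.113e-10  f'(a)=-9.249e-01  a ← 76.578992 − (+8.113e-10/-9.249e-01) = 76.578992
iter 5: u=1.073891  f(a)=+0.000e+00  f'(a)=-9.249e-01  a ← 76.578992 − (+0.000e+00/-9.249e-01) = 76.578992
converged: |Δa| < 1e-12 after 5 iterations
sag = a·(cosh(S/(2a)) − 1) = 76.578992·(cosh(1.073891) − 1) = 48.567244
T_max/T_min = cosh(S/(2a)) = 1.634211

a=76.579 sag=48.567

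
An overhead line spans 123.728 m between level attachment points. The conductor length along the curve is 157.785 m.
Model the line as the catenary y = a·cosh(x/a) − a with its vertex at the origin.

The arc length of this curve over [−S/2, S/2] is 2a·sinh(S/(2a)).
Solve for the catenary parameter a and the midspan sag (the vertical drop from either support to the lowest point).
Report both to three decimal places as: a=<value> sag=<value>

seed: a₀ = √(S³/(24(L−S))) = √(123.728³/(24·34.057)) = 48.138569
iter 1: u=1.285123  f(a)=+2.925e+00  f'(a)=-1.663e+00  a ← 48.138569 − (+2.925e+00/-1.663e+00) = 49.897886
iter 2: u=1.239812  f(a)=+1.680e-01  f'(a)=-1.477e+00  a ← 49.897886 − (+1.680e-01/-1.477e+00) = 50.011661
iter 3: u=1.236992  f(a)=+6.290e-04  f'(a)=-1.466e+00  a ← 50.011661 − (+6.290e-04/-1.466e+00) = 50.012090
iter 4: u=1.236981  f(a)=+8.888e-09  f'(a)=-1.466e+00  a ← 50.012090 − (+8.888e-09/-1.466e+00) = 50.012090
iter 5: u=1.236981  f(a)=-2.842e-14  f'(a)=-1.466e+00  a ← 50.012090 − (-2.842e-14/-1.466e+00) = 50.012090
converged: |Δa| < 1e-12 after 5 iterations
sag = a·(cosh(S/(2a)) − 1) = 50.012090·(cosh(1.236981) − 1) = 43.396880
T_max/T_min = cosh(S/(2a)) = 1.867728

a=50.012 sag=43.397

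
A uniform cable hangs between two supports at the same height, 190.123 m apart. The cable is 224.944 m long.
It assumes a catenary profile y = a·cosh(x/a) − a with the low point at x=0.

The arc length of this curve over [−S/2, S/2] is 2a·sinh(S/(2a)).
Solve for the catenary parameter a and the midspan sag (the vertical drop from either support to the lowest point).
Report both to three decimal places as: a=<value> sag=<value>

a=93.076 sag=52.914

seed: a₀ = √(S³/(24(L−S))) = √(190.123³/(24·34.821)) = 90.682972
iter 1: u=1.048284  f(a)=+1.964e+00  f'(a)=-8.557e-01  a ← 90.682972 − (+1.964e+00/-8.557e-01) = 92.978129
iter 2: u=1.022407  f(a)=+7.704e-02  f'(a)=-7.898e-01  a ← 92.978129 − (+7.704e-02/-7.898e-01) = 93.075668
iter 3: u=1.021336  f(a)=+1.292e-04  f'(a)=-7.872e-01  a ← 93.075668 − (+1.292e-04/-7.872e-01) = 93.075832
iter 4: u=1.021334  f(a)=+3.650e-10  f'(a)=-7.872e-01  a ← 93.075832 − (+3.650e-10/-7.872e-01) = 93.075832
iter 5: u=1.021334  f(a)=-8.527e-14  f'(a)=-7.872e-01  a ← 93.075832 − (-8.527e-14/-7.872e-01) = 93.075832
converged: |Δa| < 1e-12 after 5 iterations
sag = a·(cosh(S/(2a)) − 1) = 93.075832·(cosh(1.021334) − 1) = 52.914104
T_max/T_min = cosh(S/(2a)) = 1.568505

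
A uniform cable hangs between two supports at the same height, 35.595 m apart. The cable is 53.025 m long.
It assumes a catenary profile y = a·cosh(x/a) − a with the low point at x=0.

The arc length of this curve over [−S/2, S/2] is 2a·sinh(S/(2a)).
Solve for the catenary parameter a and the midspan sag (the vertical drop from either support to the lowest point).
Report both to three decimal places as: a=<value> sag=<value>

seed: a₀ = √(S³/(24(L−S))) = √(35.595³/(24·17.430)) = 10.383151
iter 1: u=1.714075  f(a)=+2.747e+00  f'(a)=-4.453e+00  a ← 10.383151 − (+2.747e+00/-4.453e+00) = 11.000056
iter 2: u=1.617946  f(a)=+2.639e-01  f'(a)=-3.635e+00  a ← 11.000056 − (+2.639e-01/-3.635e+00) = 11.072641
iter 3: u=1.607340  f(a)=+3.006e-03  f'(a)=-3.553e+00  a ← 11.072641 − (+3.006e-03/-3.553e+00) = 11.073487
iter 4: u=1.607217  f(a)=+3.998e-07  f'(a)=-3.552e+00  a ← 11.073487 − (+3.998e-07/-3.552e+00) = 11.073487
iter 5: u=1.607217  f(a)=+0.000e+00  f'(a)=-3.552e+00  a ← 11.073487 − (+0.000e+00/-3.552e+00) = 11.073487
converged: |Δa| < 1e-12 after 5 iterations
sag = a·(cosh(S/(2a)) − 1) = 11.073487·(cosh(1.607217) − 1) = 17.658634
T_max/T_min = cosh(S/(2a)) = 2.594677

a=11.073 sag=17.659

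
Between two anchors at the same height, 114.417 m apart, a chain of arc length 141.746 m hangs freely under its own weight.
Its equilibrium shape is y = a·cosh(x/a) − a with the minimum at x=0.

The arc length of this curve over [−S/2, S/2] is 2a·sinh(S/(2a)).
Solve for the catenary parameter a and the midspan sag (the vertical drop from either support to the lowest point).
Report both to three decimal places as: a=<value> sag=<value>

seed: a₀ = √(S³/(24(L−S))) = √(114.417³/(24·27.329)) = 47.787944
iter 1: u=1.197132  f(a)=+2.026e+00  f'(a)=-1.316e+00  a ← 47.787944 − (+2.026e+00/-1.316e+00) = 49.327467
iter 2: u=1.159770  f(a)=+1.020e-01  f'(a)=-1.187e+00  a ← 49.327467 − (+1.020e-01/-1.187e+00) = 49.413456
iter 3: u=1.157751  f(a)=+2.892e-04  f'(a)=-1.180e+00  a ← 49.413456 − (+2.892e-04/-1.180e+00) = 49.413701
iter 4: u=1.157746  f(a)=+2.336e-09  f'(a)=-1.180e+00  a ← 49.413701 − (+2.336e-09/-1.180e+00) = 49.413701
iter 5: u=1.157746  f(a)=+0.000e+00  f'(a)=-1.180e+00  a ← 49.413701 − (+0.000e+00/-1.180e+00) = 49.413701
converged: |Δa| < 1e-12 after 5 iterations
sag = a·(cosh(S/(2a)) − 1) = 49.413701·(cosh(1.157746) − 1) = 36.984771
T_max/T_min = cosh(S/(2a)) = 1.748472

a=49.414 sag=36.985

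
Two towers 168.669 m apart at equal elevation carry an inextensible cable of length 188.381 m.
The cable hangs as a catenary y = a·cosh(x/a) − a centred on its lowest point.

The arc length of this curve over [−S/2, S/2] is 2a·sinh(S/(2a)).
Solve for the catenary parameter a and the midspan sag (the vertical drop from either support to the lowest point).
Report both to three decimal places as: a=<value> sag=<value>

seed: a₀ = √(S³/(24(L−S))) = √(168.669³/(24·19.712)) = 100.712167
iter 1: u=0.837381  f(a)=+7.028e-01  f'(a)=-4.196e-01  a ← 100.712167 − (+7.028e-01/-4.196e-01) = 102.387014
iter 2: u=0.823684  f(a)=+1.791e-02  f'(a)=-3.985e-01  a ← 102.387014 − (+1.791e-02/-3.985e-01) = 102.431973
iter 3: u=0.823322  f(a)=+1.232e-05  f'(a)=-3.979e-01  a ← 102.431973 − (+1.232e-05/-3.979e-01) = 102.432004
iter 4: u=0.823322  f(a)=+5.798e-12  f'(a)=-3.979e-01  a ← 102.432004 − (+5.798e-12/-3.979e-01) = 102.432004
converged: |Δa| < 1e-12 after 4 iterations
sag = a·(cosh(S/(2a)) − 1) = 102.432004·(cosh(0.823322) − 1) = 36.723182
T_max/T_min = cosh(S/(2a)) = 1.358513

a=102.432 sag=36.723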